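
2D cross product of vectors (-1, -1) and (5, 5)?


u x v = u_x*v_y - u_y*v_x = (-1)*5 - (-1)*5
= (-5) - (-5) = 0

0


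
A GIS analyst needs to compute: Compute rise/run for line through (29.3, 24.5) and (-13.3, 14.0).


slope = (y2-y1)/(x2-x1) = (14-24.5)/((-13.3)-29.3) = (-10.5)/(-42.6) = 0.2465

0.2465


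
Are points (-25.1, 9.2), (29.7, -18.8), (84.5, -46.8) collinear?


Cross product: (29.7-(-25.1))*((-46.8)-9.2) - ((-18.8)-9.2)*(84.5-(-25.1))
= 0

Yes, collinear


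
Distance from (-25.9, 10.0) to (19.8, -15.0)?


dx=45.7, dy=-25
d^2 = 45.7^2 + (-25)^2 = 2713.49
d = sqrt(2713.49) = 52.0912

52.0912


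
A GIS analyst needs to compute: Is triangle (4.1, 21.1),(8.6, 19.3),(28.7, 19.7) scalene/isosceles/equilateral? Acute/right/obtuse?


Side lengths squared: AB^2=23.49, BC^2=404.17, CA^2=607.12
Sorted: [23.49, 404.17, 607.12]
By sides: Scalene, By angles: Obtuse

Scalene, Obtuse


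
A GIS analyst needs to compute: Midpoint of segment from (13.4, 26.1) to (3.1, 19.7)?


M = ((13.4+3.1)/2, (26.1+19.7)/2)
= (8.25, 22.9)

(8.25, 22.9)


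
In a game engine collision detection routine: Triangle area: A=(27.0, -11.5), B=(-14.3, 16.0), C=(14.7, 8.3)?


Area = |x_A(y_B-y_C) + x_B(y_C-y_A) + x_C(y_A-y_B)|/2
= |207.9 + (-283.14) + (-404.25)|/2
= 479.49/2 = 239.745

239.745


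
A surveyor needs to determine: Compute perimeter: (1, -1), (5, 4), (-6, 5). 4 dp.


Sides: (1, -1)->(5, 4): sqrt(41) = 6.403124, (5, 4)->(-6, 5): sqrt(122) = 11.045361, (-6, 5)->(1, -1): sqrt(85) = 9.219544
Sum = 26.668029
Perimeter = 26.668

26.668


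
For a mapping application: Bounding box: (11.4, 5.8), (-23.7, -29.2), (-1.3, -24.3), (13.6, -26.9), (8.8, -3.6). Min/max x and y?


x range: [-23.7, 13.6]
y range: [-29.2, 5.8]
Bounding box: (-23.7,-29.2) to (13.6,5.8)

(-23.7,-29.2) to (13.6,5.8)


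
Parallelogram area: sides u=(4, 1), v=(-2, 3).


|u x v| = |4*3 - 1*(-2)|
= |12 - (-2)| = 14

14


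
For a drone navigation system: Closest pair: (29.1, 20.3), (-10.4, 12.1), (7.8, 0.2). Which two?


d(P0,P1) = 40.3422, d(P0,P2) = 29.2865, d(P1,P2) = 21.7451
Closest: P1 and P2

Closest pair: (-10.4, 12.1) and (7.8, 0.2), distance = 21.7451


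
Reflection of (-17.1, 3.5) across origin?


Reflection over origin: (x,y) -> (-x,-y)
(-17.1, 3.5) -> (17.1, -3.5)

(17.1, -3.5)


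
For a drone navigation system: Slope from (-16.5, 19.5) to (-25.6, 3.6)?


slope = (y2-y1)/(x2-x1) = (3.6-19.5)/((-25.6)-(-16.5)) = (-15.9)/(-9.1) = 1.7473

1.7473


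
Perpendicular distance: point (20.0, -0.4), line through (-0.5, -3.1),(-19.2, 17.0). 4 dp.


|cross product| = 462.54
|line direction| = sqrt(753.7) = 27.4536
Distance = 462.54/sqrt(753.7) = 16.8481

16.8481


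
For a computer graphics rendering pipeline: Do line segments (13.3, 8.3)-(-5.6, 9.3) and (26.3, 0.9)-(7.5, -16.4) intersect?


Cross products: d1=-364.02, d2=-709.79, d3=126.86, d4=472.63
d1*d2 < 0 and d3*d4 < 0? no

No, they don't intersect


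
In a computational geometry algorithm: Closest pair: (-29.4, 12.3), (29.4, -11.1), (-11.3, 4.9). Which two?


d(P0,P1) = 63.2851, d(P0,P2) = 19.5543, d(P1,P2) = 43.732
Closest: P0 and P2

Closest pair: (-29.4, 12.3) and (-11.3, 4.9), distance = 19.5543


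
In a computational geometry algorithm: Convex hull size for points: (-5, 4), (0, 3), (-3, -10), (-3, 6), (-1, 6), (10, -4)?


Convex hull vertices (CCW): (-5, 4), (-3, -10), (10, -4), (-1, 6), (-3, 6)
Count = 5

5


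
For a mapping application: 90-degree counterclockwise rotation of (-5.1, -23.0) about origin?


90° CCW: (x,y) -> (-y, x)
(-5.1,-23) -> (23, -5.1)

(23, -5.1)


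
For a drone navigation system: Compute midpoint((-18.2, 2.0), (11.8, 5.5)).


M = (((-18.2)+11.8)/2, (2+5.5)/2)
= (-3.2, 3.75)

(-3.2, 3.75)


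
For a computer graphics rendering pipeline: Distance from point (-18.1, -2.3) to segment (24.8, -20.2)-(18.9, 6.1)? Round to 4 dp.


Project P onto AB: t = 0.9964 (clamped to [0,1])
Closest point on segment: (18.9213, 6.0052)
Distance: 37.9414

37.9414


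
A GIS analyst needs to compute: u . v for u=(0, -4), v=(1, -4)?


u . v = u_x*v_x + u_y*v_y = 0*1 + (-4)*(-4)
= 0 + 16 = 16

16


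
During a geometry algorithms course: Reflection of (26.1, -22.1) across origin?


Reflection over origin: (x,y) -> (-x,-y)
(26.1, -22.1) -> (-26.1, 22.1)

(-26.1, 22.1)


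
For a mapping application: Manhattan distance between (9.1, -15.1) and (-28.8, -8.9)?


|9.1-(-28.8)| + |(-15.1)-(-8.9)| = 37.9 + 6.2 = 44.1

44.1


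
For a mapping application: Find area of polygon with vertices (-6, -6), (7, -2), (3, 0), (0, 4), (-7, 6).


Shoelace sum: ((-6)*(-2) - 7*(-6)) + (7*0 - 3*(-2)) + (3*4 - 0*0) + (0*6 - (-7)*4) + ((-7)*(-6) - (-6)*6)
= 178
Area = |178|/2 = 89

89


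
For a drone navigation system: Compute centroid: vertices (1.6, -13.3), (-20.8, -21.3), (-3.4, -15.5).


Centroid = ((x_A+x_B+x_C)/3, (y_A+y_B+y_C)/3)
= ((1.6+(-20.8)+(-3.4))/3, ((-13.3)+(-21.3)+(-15.5))/3)
= (-7.5333, -16.7)

(-7.5333, -16.7)


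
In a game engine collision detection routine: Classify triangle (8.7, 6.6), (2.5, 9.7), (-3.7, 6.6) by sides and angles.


Side lengths squared: AB^2=48.05, BC^2=48.05, CA^2=153.76
Sorted: [48.05, 48.05, 153.76]
By sides: Isosceles, By angles: Obtuse

Isosceles, Obtuse


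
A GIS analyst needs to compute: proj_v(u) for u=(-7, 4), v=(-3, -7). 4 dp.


u.v = -7, |v| = sqrt(58) = 7.6158
Scalar projection = u.v / |v| = -7 / sqrt(58) = -0.9191

-0.9191


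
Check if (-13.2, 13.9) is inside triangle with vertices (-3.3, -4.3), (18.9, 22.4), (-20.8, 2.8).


Cross products: AB x AP = 668.37, BC x BP = -291.71, CA x CP = 248.21
All same sign? no

No, outside


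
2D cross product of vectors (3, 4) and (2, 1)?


u x v = u_x*v_y - u_y*v_x = 3*1 - 4*2
= 3 - 8 = -5

-5


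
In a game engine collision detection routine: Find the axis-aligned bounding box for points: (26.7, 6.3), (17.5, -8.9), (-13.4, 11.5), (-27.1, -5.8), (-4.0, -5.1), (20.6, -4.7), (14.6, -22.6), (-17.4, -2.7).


x range: [-27.1, 26.7]
y range: [-22.6, 11.5]
Bounding box: (-27.1,-22.6) to (26.7,11.5)

(-27.1,-22.6) to (26.7,11.5)


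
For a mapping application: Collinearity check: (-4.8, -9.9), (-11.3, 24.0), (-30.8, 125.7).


Cross product: ((-11.3)-(-4.8))*(125.7-(-9.9)) - (24-(-9.9))*((-30.8)-(-4.8))
= 0

Yes, collinear


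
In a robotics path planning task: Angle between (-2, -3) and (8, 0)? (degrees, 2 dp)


u.v = -16, |u| = sqrt(13) = 3.6056, |v| = sqrt(64) = 8
cos(theta) = u.v/(|u||v|) = -16/sqrt(832) = -0.5547
theta = acos(-0.5547) = 123.69 degrees

123.69 degrees


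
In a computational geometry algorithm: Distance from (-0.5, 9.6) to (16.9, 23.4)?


dx=17.4, dy=13.8
d^2 = 17.4^2 + 13.8^2 = 493.2
d = sqrt(493.2) = 22.2081

22.2081


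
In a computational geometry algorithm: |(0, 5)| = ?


|u| = sqrt(0^2 + 5^2) = sqrt(25) = 5

5


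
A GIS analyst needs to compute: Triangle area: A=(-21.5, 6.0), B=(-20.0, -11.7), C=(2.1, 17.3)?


Area = |x_A(y_B-y_C) + x_B(y_C-y_A) + x_C(y_A-y_B)|/2
= |623.5 + (-226) + 37.17|/2
= 434.67/2 = 217.335

217.335


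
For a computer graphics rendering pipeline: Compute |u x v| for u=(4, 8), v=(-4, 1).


|u x v| = |4*1 - 8*(-4)|
= |4 - (-32)| = 36

36


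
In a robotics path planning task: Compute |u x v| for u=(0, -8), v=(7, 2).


|u x v| = |0*2 - (-8)*7|
= |0 - (-56)| = 56

56


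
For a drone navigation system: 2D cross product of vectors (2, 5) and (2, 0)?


u x v = u_x*v_y - u_y*v_x = 2*0 - 5*2
= 0 - 10 = -10

-10


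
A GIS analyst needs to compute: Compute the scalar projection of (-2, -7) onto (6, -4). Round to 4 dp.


u.v = 16, |v| = sqrt(52) = 7.2111
Scalar projection = u.v / |v| = 16 / sqrt(52) = 2.2188

2.2188


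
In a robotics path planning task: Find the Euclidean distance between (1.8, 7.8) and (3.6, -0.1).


dx=1.8, dy=-7.9
d^2 = 1.8^2 + (-7.9)^2 = 65.65
d = sqrt(65.65) = 8.1025

8.1025


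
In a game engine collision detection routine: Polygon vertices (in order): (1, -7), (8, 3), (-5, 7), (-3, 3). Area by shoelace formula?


Shoelace sum: (1*3 - 8*(-7)) + (8*7 - (-5)*3) + ((-5)*3 - (-3)*7) + ((-3)*(-7) - 1*3)
= 154
Area = |154|/2 = 77

77


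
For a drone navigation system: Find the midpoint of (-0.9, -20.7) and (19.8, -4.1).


M = (((-0.9)+19.8)/2, ((-20.7)+(-4.1))/2)
= (9.45, -12.4)

(9.45, -12.4)


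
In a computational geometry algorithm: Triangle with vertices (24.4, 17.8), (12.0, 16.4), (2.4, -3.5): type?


Side lengths squared: AB^2=155.72, BC^2=488.17, CA^2=937.69
Sorted: [155.72, 488.17, 937.69]
By sides: Scalene, By angles: Obtuse

Scalene, Obtuse


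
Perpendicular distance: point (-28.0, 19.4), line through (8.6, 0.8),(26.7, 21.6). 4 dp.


|cross product| = 1097.94
|line direction| = sqrt(760.25) = 27.5726
Distance = 1097.94/sqrt(760.25) = 39.8199

39.8199


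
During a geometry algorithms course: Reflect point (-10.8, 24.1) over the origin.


Reflection over origin: (x,y) -> (-x,-y)
(-10.8, 24.1) -> (10.8, -24.1)

(10.8, -24.1)


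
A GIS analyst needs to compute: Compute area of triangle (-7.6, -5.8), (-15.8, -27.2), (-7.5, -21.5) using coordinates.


Area = |x_A(y_B-y_C) + x_B(y_C-y_A) + x_C(y_A-y_B)|/2
= |43.32 + 248.06 + (-160.5)|/2
= 130.88/2 = 65.44

65.44


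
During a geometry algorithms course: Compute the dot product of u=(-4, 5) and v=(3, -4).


u . v = u_x*v_x + u_y*v_y = (-4)*3 + 5*(-4)
= (-12) + (-20) = -32

-32


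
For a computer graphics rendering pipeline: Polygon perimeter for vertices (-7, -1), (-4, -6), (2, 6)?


Sides: (-7, -1)->(-4, -6): sqrt(34) = 5.830952, (-4, -6)->(2, 6): sqrt(180) = 13.416408, (2, 6)->(-7, -1): sqrt(130) = 11.401754
Sum = 30.649114
Perimeter = 30.6491

30.6491


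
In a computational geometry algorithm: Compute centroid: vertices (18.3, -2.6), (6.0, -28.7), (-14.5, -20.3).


Centroid = ((x_A+x_B+x_C)/3, (y_A+y_B+y_C)/3)
= ((18.3+6+(-14.5))/3, ((-2.6)+(-28.7)+(-20.3))/3)
= (3.2667, -17.2)

(3.2667, -17.2)


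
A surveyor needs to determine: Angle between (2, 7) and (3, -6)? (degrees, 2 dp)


u.v = -36, |u| = sqrt(53) = 7.2801, |v| = sqrt(45) = 6.7082
cos(theta) = u.v/(|u||v|) = -36/sqrt(2385) = -0.737154
theta = acos(-0.737154) = 137.49 degrees

137.49 degrees


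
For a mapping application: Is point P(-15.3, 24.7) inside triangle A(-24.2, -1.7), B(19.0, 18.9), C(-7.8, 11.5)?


Cross products: AB x AP = 957.14, BC x BP = -409.26, CA x CP = -315.48
All same sign? no

No, outside


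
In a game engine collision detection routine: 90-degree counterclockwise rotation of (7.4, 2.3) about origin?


90° CCW: (x,y) -> (-y, x)
(7.4,2.3) -> (-2.3, 7.4)

(-2.3, 7.4)


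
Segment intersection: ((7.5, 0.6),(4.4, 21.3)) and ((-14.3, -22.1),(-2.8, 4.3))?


Cross products: d1=-314.47, d2=5.42, d3=521.63, d4=201.74
d1*d2 < 0 and d3*d4 < 0? no

No, they don't intersect


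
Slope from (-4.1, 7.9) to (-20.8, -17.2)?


slope = (y2-y1)/(x2-x1) = ((-17.2)-7.9)/((-20.8)-(-4.1)) = (-25.1)/(-16.7) = 1.503

1.503


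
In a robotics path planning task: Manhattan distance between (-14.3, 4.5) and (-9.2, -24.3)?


|(-14.3)-(-9.2)| + |4.5-(-24.3)| = 5.1 + 28.8 = 33.9

33.9


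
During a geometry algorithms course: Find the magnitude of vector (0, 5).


|u| = sqrt(0^2 + 5^2) = sqrt(25) = 5

5


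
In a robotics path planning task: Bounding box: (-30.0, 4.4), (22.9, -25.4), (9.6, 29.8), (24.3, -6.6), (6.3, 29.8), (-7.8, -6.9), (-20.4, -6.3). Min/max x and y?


x range: [-30, 24.3]
y range: [-25.4, 29.8]
Bounding box: (-30,-25.4) to (24.3,29.8)

(-30,-25.4) to (24.3,29.8)


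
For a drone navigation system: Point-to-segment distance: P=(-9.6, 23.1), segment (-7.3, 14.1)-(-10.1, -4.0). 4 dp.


Project P onto AB: t = 0 (clamped to [0,1])
Closest point on segment: (-7.3, 14.1)
Distance: 9.2892

9.2892


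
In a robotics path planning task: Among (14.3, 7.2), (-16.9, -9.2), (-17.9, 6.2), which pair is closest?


d(P0,P1) = 35.2477, d(P0,P2) = 32.2155, d(P1,P2) = 15.4324
Closest: P1 and P2

Closest pair: (-16.9, -9.2) and (-17.9, 6.2), distance = 15.4324


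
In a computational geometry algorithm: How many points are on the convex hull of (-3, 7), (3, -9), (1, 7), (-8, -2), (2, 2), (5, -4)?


Convex hull vertices (CCW): (-8, -2), (3, -9), (5, -4), (1, 7), (-3, 7)
Count = 5

5


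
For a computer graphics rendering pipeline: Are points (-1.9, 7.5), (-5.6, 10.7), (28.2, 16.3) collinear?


Cross product: ((-5.6)-(-1.9))*(16.3-7.5) - (10.7-7.5)*(28.2-(-1.9))
= -128.88

No, not collinear


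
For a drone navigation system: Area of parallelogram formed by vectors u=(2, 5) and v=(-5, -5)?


|u x v| = |2*(-5) - 5*(-5)|
= |(-10) - (-25)| = 15

15


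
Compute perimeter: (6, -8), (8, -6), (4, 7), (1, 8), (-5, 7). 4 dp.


Sides: (6, -8)->(8, -6): sqrt(8) = 2.828427, (8, -6)->(4, 7): sqrt(185) = 13.601471, (4, 7)->(1, 8): sqrt(10) = 3.162278, (1, 8)->(-5, 7): sqrt(37) = 6.082763, (-5, 7)->(6, -8): sqrt(346) = 18.601075
Sum = 44.276014
Perimeter = 44.276

44.276


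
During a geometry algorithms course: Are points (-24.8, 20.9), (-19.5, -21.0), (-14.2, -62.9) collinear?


Cross product: ((-19.5)-(-24.8))*((-62.9)-20.9) - ((-21)-20.9)*((-14.2)-(-24.8))
= 0

Yes, collinear


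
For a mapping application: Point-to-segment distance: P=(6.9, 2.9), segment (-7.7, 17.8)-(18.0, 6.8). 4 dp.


Project P onto AB: t = 0.6899 (clamped to [0,1])
Closest point on segment: (10.0294, 10.2115)
Distance: 7.9531

7.9531


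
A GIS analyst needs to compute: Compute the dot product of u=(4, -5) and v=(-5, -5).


u . v = u_x*v_x + u_y*v_y = 4*(-5) + (-5)*(-5)
= (-20) + 25 = 5

5


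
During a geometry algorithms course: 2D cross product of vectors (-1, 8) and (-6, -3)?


u x v = u_x*v_y - u_y*v_x = (-1)*(-3) - 8*(-6)
= 3 - (-48) = 51

51


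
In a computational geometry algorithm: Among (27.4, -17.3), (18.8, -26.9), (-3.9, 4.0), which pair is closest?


d(P0,P1) = 12.8888, d(P0,P2) = 37.86, d(P1,P2) = 38.3419
Closest: P0 and P1

Closest pair: (27.4, -17.3) and (18.8, -26.9), distance = 12.8888


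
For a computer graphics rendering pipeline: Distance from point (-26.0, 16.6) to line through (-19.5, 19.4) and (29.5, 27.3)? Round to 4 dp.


|cross product| = 85.85
|line direction| = sqrt(2463.41) = 49.6328
Distance = 85.85/sqrt(2463.41) = 1.7297

1.7297


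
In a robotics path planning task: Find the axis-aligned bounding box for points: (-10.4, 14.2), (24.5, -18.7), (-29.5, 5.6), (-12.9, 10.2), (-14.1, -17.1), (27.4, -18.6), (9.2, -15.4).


x range: [-29.5, 27.4]
y range: [-18.7, 14.2]
Bounding box: (-29.5,-18.7) to (27.4,14.2)

(-29.5,-18.7) to (27.4,14.2)


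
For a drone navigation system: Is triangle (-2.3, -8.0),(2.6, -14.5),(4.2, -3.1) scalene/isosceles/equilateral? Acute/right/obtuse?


Side lengths squared: AB^2=66.26, BC^2=132.52, CA^2=66.26
Sorted: [66.26, 66.26, 132.52]
By sides: Isosceles, By angles: Right

Isosceles, Right


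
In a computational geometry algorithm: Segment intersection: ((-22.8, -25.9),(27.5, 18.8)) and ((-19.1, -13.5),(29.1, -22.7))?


Cross products: d1=-631.72, d2=1985.58, d3=458.33, d4=-2158.97
d1*d2 < 0 and d3*d4 < 0? yes

Yes, they intersect


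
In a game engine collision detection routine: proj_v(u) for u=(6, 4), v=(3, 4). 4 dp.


u.v = 34, |v| = sqrt(25) = 5
Scalar projection = u.v / |v| = 34 / sqrt(25) = 6.8

6.8


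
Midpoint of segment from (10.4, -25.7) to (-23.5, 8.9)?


M = ((10.4+(-23.5))/2, ((-25.7)+8.9)/2)
= (-6.55, -8.4)

(-6.55, -8.4)


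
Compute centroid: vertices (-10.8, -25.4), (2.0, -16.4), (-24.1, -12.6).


Centroid = ((x_A+x_B+x_C)/3, (y_A+y_B+y_C)/3)
= (((-10.8)+2+(-24.1))/3, ((-25.4)+(-16.4)+(-12.6))/3)
= (-10.9667, -18.1333)

(-10.9667, -18.1333)


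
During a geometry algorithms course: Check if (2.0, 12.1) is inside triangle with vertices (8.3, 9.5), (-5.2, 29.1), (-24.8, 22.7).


Cross products: AB x AP = 88.38, BC x BP = 379.28, CA x CP = 2.9
All same sign? yes

Yes, inside


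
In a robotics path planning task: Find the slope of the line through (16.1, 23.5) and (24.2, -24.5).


slope = (y2-y1)/(x2-x1) = ((-24.5)-23.5)/(24.2-16.1) = (-48)/8.1 = -5.9259

-5.9259


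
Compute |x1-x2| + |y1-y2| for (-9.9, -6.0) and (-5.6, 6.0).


|(-9.9)-(-5.6)| + |(-6)-6| = 4.3 + 12 = 16.3

16.3


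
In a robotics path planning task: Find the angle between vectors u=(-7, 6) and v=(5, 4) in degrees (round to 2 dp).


u.v = -11, |u| = sqrt(85) = 9.2195, |v| = sqrt(41) = 6.4031
cos(theta) = u.v/(|u||v|) = -11/sqrt(3485) = -0.186334
theta = acos(-0.186334) = 100.74 degrees

100.74 degrees


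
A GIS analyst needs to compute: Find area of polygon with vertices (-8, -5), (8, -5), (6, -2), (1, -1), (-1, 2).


Shoelace sum: ((-8)*(-5) - 8*(-5)) + (8*(-2) - 6*(-5)) + (6*(-1) - 1*(-2)) + (1*2 - (-1)*(-1)) + ((-1)*(-5) - (-8)*2)
= 112
Area = |112|/2 = 56

56


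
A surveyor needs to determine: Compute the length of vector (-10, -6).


|u| = sqrt((-10)^2 + (-6)^2) = sqrt(136) = 11.6619

11.6619


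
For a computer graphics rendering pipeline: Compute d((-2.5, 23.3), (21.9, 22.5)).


dx=24.4, dy=-0.8
d^2 = 24.4^2 + (-0.8)^2 = 596
d = sqrt(596) = 24.4131

24.4131


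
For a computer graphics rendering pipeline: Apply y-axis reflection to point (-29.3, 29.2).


Reflection over y-axis: (x,y) -> (-x,y)
(-29.3, 29.2) -> (29.3, 29.2)

(29.3, 29.2)


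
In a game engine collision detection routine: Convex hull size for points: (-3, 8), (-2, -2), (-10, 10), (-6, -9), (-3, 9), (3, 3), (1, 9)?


Convex hull vertices (CCW): (-10, 10), (-6, -9), (3, 3), (1, 9)
Count = 4

4


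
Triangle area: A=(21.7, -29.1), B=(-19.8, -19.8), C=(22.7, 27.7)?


Area = |x_A(y_B-y_C) + x_B(y_C-y_A) + x_C(y_A-y_B)|/2
= |(-1030.75) + (-1124.64) + (-211.11)|/2
= 2366.5/2 = 1183.25

1183.25


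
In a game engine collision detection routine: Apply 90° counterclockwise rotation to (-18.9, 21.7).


90° CCW: (x,y) -> (-y, x)
(-18.9,21.7) -> (-21.7, -18.9)

(-21.7, -18.9)


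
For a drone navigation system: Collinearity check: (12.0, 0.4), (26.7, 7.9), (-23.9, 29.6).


Cross product: (26.7-12)*(29.6-0.4) - (7.9-0.4)*((-23.9)-12)
= 698.49

No, not collinear


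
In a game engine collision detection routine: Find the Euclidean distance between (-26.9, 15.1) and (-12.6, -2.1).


dx=14.3, dy=-17.2
d^2 = 14.3^2 + (-17.2)^2 = 500.33
d = sqrt(500.33) = 22.3681

22.3681


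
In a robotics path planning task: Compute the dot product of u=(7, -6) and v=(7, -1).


u . v = u_x*v_x + u_y*v_y = 7*7 + (-6)*(-1)
= 49 + 6 = 55

55


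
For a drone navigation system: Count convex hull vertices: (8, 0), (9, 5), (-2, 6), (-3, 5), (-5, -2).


Convex hull vertices (CCW): (-5, -2), (8, 0), (9, 5), (-2, 6), (-3, 5)
Count = 5

5


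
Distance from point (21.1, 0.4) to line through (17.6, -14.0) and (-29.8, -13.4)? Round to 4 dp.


|cross product| = 684.66
|line direction| = sqrt(2247.12) = 47.4038
Distance = 684.66/sqrt(2247.12) = 14.4431

14.4431


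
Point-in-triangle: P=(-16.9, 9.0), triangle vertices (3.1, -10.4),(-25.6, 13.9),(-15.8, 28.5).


Cross products: AB x AP = -70.78, BC x BP = -175.04, CA x CP = -411.34
All same sign? yes

Yes, inside


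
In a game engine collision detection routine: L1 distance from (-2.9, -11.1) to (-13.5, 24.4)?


|(-2.9)-(-13.5)| + |(-11.1)-24.4| = 10.6 + 35.5 = 46.1

46.1


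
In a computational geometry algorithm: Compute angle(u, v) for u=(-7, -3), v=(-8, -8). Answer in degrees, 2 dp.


u.v = 80, |u| = sqrt(58) = 7.6158, |v| = sqrt(128) = 11.3137
cos(theta) = u.v/(|u||v|) = 80/sqrt(7424) = 0.928477
theta = acos(0.928477) = 21.8 degrees

21.8 degrees


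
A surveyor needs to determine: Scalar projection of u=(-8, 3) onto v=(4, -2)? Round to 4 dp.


u.v = -38, |v| = sqrt(20) = 4.4721
Scalar projection = u.v / |v| = -38 / sqrt(20) = -8.4971

-8.4971


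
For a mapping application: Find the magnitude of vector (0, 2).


|u| = sqrt(0^2 + 2^2) = sqrt(4) = 2

2


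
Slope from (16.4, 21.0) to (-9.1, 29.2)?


slope = (y2-y1)/(x2-x1) = (29.2-21)/((-9.1)-16.4) = 8.2/(-25.5) = -0.3216

-0.3216


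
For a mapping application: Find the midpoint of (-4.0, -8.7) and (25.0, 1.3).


M = (((-4)+25)/2, ((-8.7)+1.3)/2)
= (10.5, -3.7)

(10.5, -3.7)


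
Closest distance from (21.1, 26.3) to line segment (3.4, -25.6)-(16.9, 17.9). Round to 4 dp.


Project P onto AB: t = 1 (clamped to [0,1])
Closest point on segment: (16.9, 17.9)
Distance: 9.3915

9.3915


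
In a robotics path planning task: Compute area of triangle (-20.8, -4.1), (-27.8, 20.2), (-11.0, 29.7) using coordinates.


Area = |x_A(y_B-y_C) + x_B(y_C-y_A) + x_C(y_A-y_B)|/2
= |197.6 + (-939.64) + 267.3|/2
= 474.74/2 = 237.37

237.37


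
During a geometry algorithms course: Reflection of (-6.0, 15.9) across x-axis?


Reflection over x-axis: (x,y) -> (x,-y)
(-6, 15.9) -> (-6, -15.9)

(-6, -15.9)


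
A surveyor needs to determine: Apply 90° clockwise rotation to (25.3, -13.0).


90° CW: (x,y) -> (y, -x)
(25.3,-13) -> (-13, -25.3)

(-13, -25.3)


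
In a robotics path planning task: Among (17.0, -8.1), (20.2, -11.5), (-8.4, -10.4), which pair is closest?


d(P0,P1) = 4.669, d(P0,P2) = 25.5039, d(P1,P2) = 28.6211
Closest: P0 and P1

Closest pair: (17.0, -8.1) and (20.2, -11.5), distance = 4.669


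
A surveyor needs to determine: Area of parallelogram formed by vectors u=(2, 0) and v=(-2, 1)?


|u x v| = |2*1 - 0*(-2)|
= |2 - 0| = 2

2


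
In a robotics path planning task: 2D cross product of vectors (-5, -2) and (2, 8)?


u x v = u_x*v_y - u_y*v_x = (-5)*8 - (-2)*2
= (-40) - (-4) = -36

-36


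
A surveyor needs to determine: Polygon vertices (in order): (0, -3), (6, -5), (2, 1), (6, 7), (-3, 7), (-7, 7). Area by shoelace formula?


Shoelace sum: (0*(-5) - 6*(-3)) + (6*1 - 2*(-5)) + (2*7 - 6*1) + (6*7 - (-3)*7) + ((-3)*7 - (-7)*7) + ((-7)*(-3) - 0*7)
= 154
Area = |154|/2 = 77

77


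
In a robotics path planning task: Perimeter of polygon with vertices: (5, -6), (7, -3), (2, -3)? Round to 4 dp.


Sides: (5, -6)->(7, -3): sqrt(13) = 3.605551, (7, -3)->(2, -3): sqrt(25) = 5, (2, -3)->(5, -6): sqrt(18) = 4.242641
Sum = 12.848192
Perimeter = 12.8482

12.8482


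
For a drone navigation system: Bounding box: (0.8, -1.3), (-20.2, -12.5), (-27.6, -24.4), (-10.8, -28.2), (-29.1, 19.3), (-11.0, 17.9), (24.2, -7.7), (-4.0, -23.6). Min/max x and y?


x range: [-29.1, 24.2]
y range: [-28.2, 19.3]
Bounding box: (-29.1,-28.2) to (24.2,19.3)

(-29.1,-28.2) to (24.2,19.3)


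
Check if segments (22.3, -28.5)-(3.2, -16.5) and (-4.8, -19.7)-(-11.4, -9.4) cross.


Cross products: d1=-221.05, d2=-103.52, d3=157.12, d4=39.59
d1*d2 < 0 and d3*d4 < 0? no

No, they don't intersect


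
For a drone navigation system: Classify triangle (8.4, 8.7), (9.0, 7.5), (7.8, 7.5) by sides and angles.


Side lengths squared: AB^2=1.8, BC^2=1.44, CA^2=1.8
Sorted: [1.44, 1.8, 1.8]
By sides: Isosceles, By angles: Acute

Isosceles, Acute


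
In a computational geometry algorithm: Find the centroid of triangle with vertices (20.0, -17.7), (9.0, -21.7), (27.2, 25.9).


Centroid = ((x_A+x_B+x_C)/3, (y_A+y_B+y_C)/3)
= ((20+9+27.2)/3, ((-17.7)+(-21.7)+25.9)/3)
= (18.7333, -4.5)

(18.7333, -4.5)


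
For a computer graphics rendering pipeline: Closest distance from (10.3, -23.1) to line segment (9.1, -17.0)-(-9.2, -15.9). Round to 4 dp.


Project P onto AB: t = 0 (clamped to [0,1])
Closest point on segment: (9.1, -17)
Distance: 6.2169

6.2169


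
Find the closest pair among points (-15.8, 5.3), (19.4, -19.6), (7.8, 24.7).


d(P0,P1) = 43.1167, d(P0,P2) = 30.5503, d(P1,P2) = 45.7936
Closest: P0 and P2

Closest pair: (-15.8, 5.3) and (7.8, 24.7), distance = 30.5503


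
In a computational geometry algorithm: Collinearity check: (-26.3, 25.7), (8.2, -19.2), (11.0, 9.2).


Cross product: (8.2-(-26.3))*(9.2-25.7) - ((-19.2)-25.7)*(11-(-26.3))
= 1105.52

No, not collinear


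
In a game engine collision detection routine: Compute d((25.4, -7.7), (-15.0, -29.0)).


dx=-40.4, dy=-21.3
d^2 = (-40.4)^2 + (-21.3)^2 = 2085.85
d = sqrt(2085.85) = 45.6711

45.6711


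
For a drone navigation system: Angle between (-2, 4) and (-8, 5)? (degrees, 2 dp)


u.v = 36, |u| = sqrt(20) = 4.4721, |v| = sqrt(89) = 9.434
cos(theta) = u.v/(|u||v|) = 36/sqrt(1780) = 0.853282
theta = acos(0.853282) = 31.43 degrees

31.43 degrees


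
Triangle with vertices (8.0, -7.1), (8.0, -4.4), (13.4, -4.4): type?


Side lengths squared: AB^2=7.29, BC^2=29.16, CA^2=36.45
Sorted: [7.29, 29.16, 36.45]
By sides: Scalene, By angles: Right

Scalene, Right


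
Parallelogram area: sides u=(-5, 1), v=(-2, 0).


|u x v| = |(-5)*0 - 1*(-2)|
= |0 - (-2)| = 2

2


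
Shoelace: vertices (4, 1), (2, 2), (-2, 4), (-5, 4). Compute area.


Shoelace sum: (4*2 - 2*1) + (2*4 - (-2)*2) + ((-2)*4 - (-5)*4) + ((-5)*1 - 4*4)
= 9
Area = |9|/2 = 4.5

4.5


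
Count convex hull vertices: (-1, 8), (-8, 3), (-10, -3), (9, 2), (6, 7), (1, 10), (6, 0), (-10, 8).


Convex hull vertices (CCW): (-10, -3), (6, 0), (9, 2), (6, 7), (1, 10), (-10, 8)
Count = 6

6


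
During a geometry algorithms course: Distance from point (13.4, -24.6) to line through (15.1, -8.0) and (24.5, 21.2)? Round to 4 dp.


|cross product| = 106.4
|line direction| = sqrt(941) = 30.6757
Distance = 106.4/sqrt(941) = 3.4685

3.4685


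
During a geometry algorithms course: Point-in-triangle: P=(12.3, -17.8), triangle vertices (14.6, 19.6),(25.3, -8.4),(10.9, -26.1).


Cross products: AB x AP = -464.58, BC x BP = -94.74, CA x CP = -33.27
All same sign? yes

Yes, inside


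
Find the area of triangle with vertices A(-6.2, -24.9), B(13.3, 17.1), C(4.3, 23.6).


Area = |x_A(y_B-y_C) + x_B(y_C-y_A) + x_C(y_A-y_B)|/2
= |40.3 + 645.05 + (-180.6)|/2
= 504.75/2 = 252.375

252.375


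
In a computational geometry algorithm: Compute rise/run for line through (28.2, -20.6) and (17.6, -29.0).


slope = (y2-y1)/(x2-x1) = ((-29)-(-20.6))/(17.6-28.2) = (-8.4)/(-10.6) = 0.7925

0.7925


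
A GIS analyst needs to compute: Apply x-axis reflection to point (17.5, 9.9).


Reflection over x-axis: (x,y) -> (x,-y)
(17.5, 9.9) -> (17.5, -9.9)

(17.5, -9.9)


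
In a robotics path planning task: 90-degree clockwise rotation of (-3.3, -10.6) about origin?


90° CW: (x,y) -> (y, -x)
(-3.3,-10.6) -> (-10.6, 3.3)

(-10.6, 3.3)


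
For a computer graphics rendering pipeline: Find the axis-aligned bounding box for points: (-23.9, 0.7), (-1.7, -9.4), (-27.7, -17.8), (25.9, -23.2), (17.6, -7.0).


x range: [-27.7, 25.9]
y range: [-23.2, 0.7]
Bounding box: (-27.7,-23.2) to (25.9,0.7)

(-27.7,-23.2) to (25.9,0.7)


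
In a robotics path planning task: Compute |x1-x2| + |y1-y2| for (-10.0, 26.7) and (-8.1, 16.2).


|(-10)-(-8.1)| + |26.7-16.2| = 1.9 + 10.5 = 12.4

12.4


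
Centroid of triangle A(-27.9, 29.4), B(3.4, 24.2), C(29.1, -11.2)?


Centroid = ((x_A+x_B+x_C)/3, (y_A+y_B+y_C)/3)
= (((-27.9)+3.4+29.1)/3, (29.4+24.2+(-11.2))/3)
= (1.5333, 14.1333)

(1.5333, 14.1333)


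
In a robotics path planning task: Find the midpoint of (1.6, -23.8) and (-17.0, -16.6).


M = ((1.6+(-17))/2, ((-23.8)+(-16.6))/2)
= (-7.7, -20.2)

(-7.7, -20.2)


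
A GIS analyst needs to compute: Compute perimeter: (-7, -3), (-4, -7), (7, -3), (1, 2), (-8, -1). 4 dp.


Sides: (-7, -3)->(-4, -7): sqrt(25) = 5, (-4, -7)->(7, -3): sqrt(137) = 11.7047, (7, -3)->(1, 2): sqrt(61) = 7.81025, (1, 2)->(-8, -1): sqrt(90) = 9.486833, (-8, -1)->(-7, -3): sqrt(5) = 2.236068
Sum = 36.237851
Perimeter = 36.2379

36.2379


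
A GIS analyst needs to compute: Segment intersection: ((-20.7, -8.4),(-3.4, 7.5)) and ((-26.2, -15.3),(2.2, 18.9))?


Cross products: d1=7.86, d2=-132.24, d3=-31.92, d4=108.18
d1*d2 < 0 and d3*d4 < 0? yes

Yes, they intersect


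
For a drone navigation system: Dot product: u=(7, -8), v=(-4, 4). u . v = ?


u . v = u_x*v_x + u_y*v_y = 7*(-4) + (-8)*4
= (-28) + (-32) = -60

-60


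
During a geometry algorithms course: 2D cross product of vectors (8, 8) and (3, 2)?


u x v = u_x*v_y - u_y*v_x = 8*2 - 8*3
= 16 - 24 = -8

-8


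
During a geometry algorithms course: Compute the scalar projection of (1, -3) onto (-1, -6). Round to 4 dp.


u.v = 17, |v| = sqrt(37) = 6.0828
Scalar projection = u.v / |v| = 17 / sqrt(37) = 2.7948

2.7948


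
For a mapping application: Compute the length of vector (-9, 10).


|u| = sqrt((-9)^2 + 10^2) = sqrt(181) = 13.4536

13.4536


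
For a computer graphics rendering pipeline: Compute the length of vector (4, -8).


|u| = sqrt(4^2 + (-8)^2) = sqrt(80) = 8.9443

8.9443


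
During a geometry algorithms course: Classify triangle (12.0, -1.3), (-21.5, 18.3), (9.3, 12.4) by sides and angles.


Side lengths squared: AB^2=1506.41, BC^2=983.45, CA^2=194.98
Sorted: [194.98, 983.45, 1506.41]
By sides: Scalene, By angles: Obtuse

Scalene, Obtuse


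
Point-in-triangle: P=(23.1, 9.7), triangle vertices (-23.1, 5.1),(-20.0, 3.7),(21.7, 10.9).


Cross products: AB x AP = 78.94, BC x BP = -60.12, CA x CP = 61.88
All same sign? no

No, outside


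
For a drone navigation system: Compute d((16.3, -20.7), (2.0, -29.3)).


dx=-14.3, dy=-8.6
d^2 = (-14.3)^2 + (-8.6)^2 = 278.45
d = sqrt(278.45) = 16.6868

16.6868


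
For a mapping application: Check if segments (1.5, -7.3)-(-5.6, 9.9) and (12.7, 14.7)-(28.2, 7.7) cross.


Cross products: d1=-419.4, d2=-202.5, d3=-348.84, d4=-565.74
d1*d2 < 0 and d3*d4 < 0? no

No, they don't intersect


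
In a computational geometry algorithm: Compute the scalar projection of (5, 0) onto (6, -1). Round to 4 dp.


u.v = 30, |v| = sqrt(37) = 6.0828
Scalar projection = u.v / |v| = 30 / sqrt(37) = 4.932

4.932


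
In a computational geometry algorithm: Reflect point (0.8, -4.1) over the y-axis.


Reflection over y-axis: (x,y) -> (-x,y)
(0.8, -4.1) -> (-0.8, -4.1)

(-0.8, -4.1)


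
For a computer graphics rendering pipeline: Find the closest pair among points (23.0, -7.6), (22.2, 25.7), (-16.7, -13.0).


d(P0,P1) = 33.3096, d(P0,P2) = 40.0656, d(P1,P2) = 54.8717
Closest: P0 and P1

Closest pair: (23.0, -7.6) and (22.2, 25.7), distance = 33.3096


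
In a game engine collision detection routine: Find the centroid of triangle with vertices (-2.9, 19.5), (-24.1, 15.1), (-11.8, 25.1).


Centroid = ((x_A+x_B+x_C)/3, (y_A+y_B+y_C)/3)
= (((-2.9)+(-24.1)+(-11.8))/3, (19.5+15.1+25.1)/3)
= (-12.9333, 19.9)

(-12.9333, 19.9)


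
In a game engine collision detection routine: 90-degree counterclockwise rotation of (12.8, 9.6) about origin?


90° CCW: (x,y) -> (-y, x)
(12.8,9.6) -> (-9.6, 12.8)

(-9.6, 12.8)


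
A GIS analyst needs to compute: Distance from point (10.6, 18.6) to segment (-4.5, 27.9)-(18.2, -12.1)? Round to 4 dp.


Project P onto AB: t = 0.3379 (clamped to [0,1])
Closest point on segment: (3.1705, 14.3837)
Distance: 8.5425

8.5425


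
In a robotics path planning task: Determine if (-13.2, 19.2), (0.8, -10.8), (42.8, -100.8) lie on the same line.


Cross product: (0.8-(-13.2))*((-100.8)-19.2) - ((-10.8)-19.2)*(42.8-(-13.2))
= 0

Yes, collinear


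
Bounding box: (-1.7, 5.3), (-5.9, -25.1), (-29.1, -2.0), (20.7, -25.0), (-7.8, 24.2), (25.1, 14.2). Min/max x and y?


x range: [-29.1, 25.1]
y range: [-25.1, 24.2]
Bounding box: (-29.1,-25.1) to (25.1,24.2)

(-29.1,-25.1) to (25.1,24.2)


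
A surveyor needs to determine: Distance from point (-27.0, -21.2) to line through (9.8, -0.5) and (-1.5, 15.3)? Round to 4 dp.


|cross product| = 815.35
|line direction| = sqrt(377.33) = 19.425
Distance = 815.35/sqrt(377.33) = 41.9743

41.9743


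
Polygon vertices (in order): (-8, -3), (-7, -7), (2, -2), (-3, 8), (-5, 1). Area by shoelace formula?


Shoelace sum: ((-8)*(-7) - (-7)*(-3)) + ((-7)*(-2) - 2*(-7)) + (2*8 - (-3)*(-2)) + ((-3)*1 - (-5)*8) + ((-5)*(-3) - (-8)*1)
= 133
Area = |133|/2 = 66.5

66.5


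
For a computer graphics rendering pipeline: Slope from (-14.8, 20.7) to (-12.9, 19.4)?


slope = (y2-y1)/(x2-x1) = (19.4-20.7)/((-12.9)-(-14.8)) = (-1.3)/1.9 = -0.6842

-0.6842


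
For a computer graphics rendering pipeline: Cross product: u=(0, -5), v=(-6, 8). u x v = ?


u x v = u_x*v_y - u_y*v_x = 0*8 - (-5)*(-6)
= 0 - 30 = -30

-30


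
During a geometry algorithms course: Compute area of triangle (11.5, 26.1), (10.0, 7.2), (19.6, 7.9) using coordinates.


Area = |x_A(y_B-y_C) + x_B(y_C-y_A) + x_C(y_A-y_B)|/2
= |(-8.05) + (-182) + 370.44|/2
= 180.39/2 = 90.195

90.195


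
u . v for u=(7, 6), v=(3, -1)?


u . v = u_x*v_x + u_y*v_y = 7*3 + 6*(-1)
= 21 + (-6) = 15

15


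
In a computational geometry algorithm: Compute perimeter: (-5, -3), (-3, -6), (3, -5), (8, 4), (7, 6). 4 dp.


Sides: (-5, -3)->(-3, -6): sqrt(13) = 3.605551, (-3, -6)->(3, -5): sqrt(37) = 6.082763, (3, -5)->(8, 4): sqrt(106) = 10.29563, (8, 4)->(7, 6): sqrt(5) = 2.236068, (7, 6)->(-5, -3): sqrt(225) = 15
Sum = 37.220012
Perimeter = 37.22

37.22


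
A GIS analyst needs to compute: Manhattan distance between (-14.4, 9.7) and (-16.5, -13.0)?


|(-14.4)-(-16.5)| + |9.7-(-13)| = 2.1 + 22.7 = 24.8

24.8


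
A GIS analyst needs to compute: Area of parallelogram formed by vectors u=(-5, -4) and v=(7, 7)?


|u x v| = |(-5)*7 - (-4)*7|
= |(-35) - (-28)| = 7

7


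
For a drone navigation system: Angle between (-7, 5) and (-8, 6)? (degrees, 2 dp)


u.v = 86, |u| = sqrt(74) = 8.6023, |v| = sqrt(100) = 10
cos(theta) = u.v/(|u||v|) = 86/sqrt(7400) = 0.99973
theta = acos(0.99973) = 1.33 degrees

1.33 degrees


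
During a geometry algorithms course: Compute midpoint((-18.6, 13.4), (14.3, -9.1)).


M = (((-18.6)+14.3)/2, (13.4+(-9.1))/2)
= (-2.15, 2.15)

(-2.15, 2.15)


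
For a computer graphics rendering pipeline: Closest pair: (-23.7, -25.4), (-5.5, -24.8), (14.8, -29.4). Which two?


d(P0,P1) = 18.2099, d(P0,P2) = 38.7072, d(P1,P2) = 20.8147
Closest: P0 and P1

Closest pair: (-23.7, -25.4) and (-5.5, -24.8), distance = 18.2099


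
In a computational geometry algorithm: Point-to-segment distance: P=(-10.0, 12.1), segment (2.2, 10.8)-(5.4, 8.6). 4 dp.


Project P onto AB: t = 0 (clamped to [0,1])
Closest point on segment: (2.2, 10.8)
Distance: 12.2691

12.2691


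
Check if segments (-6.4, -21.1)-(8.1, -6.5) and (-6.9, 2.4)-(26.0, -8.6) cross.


Cross products: d1=-767.65, d2=-127.81, d3=348.05, d4=-291.79
d1*d2 < 0 and d3*d4 < 0? no

No, they don't intersect


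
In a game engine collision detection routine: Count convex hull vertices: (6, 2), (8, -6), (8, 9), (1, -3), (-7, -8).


Convex hull vertices (CCW): (-7, -8), (8, -6), (8, 9)
Count = 3

3


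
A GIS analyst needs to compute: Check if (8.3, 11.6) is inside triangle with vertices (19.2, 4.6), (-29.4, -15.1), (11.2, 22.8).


Cross products: AB x AP = -554.93, BC x BP = -344.81, CA x CP = -142.38
All same sign? yes

Yes, inside


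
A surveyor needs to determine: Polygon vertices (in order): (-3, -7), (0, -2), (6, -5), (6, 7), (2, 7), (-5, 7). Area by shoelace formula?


Shoelace sum: ((-3)*(-2) - 0*(-7)) + (0*(-5) - 6*(-2)) + (6*7 - 6*(-5)) + (6*7 - 2*7) + (2*7 - (-5)*7) + ((-5)*(-7) - (-3)*7)
= 223
Area = |223|/2 = 111.5

111.5


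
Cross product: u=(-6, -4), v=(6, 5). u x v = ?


u x v = u_x*v_y - u_y*v_x = (-6)*5 - (-4)*6
= (-30) - (-24) = -6

-6


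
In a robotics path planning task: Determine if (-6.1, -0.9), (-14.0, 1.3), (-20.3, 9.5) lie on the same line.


Cross product: ((-14)-(-6.1))*(9.5-(-0.9)) - (1.3-(-0.9))*((-20.3)-(-6.1))
= -50.92

No, not collinear


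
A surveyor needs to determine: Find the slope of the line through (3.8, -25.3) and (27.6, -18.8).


slope = (y2-y1)/(x2-x1) = ((-18.8)-(-25.3))/(27.6-3.8) = 6.5/23.8 = 0.2731

0.2731


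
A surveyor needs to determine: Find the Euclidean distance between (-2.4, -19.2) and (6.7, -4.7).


dx=9.1, dy=14.5
d^2 = 9.1^2 + 14.5^2 = 293.06
d = sqrt(293.06) = 17.119

17.119


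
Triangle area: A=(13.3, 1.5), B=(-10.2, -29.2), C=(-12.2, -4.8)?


Area = |x_A(y_B-y_C) + x_B(y_C-y_A) + x_C(y_A-y_B)|/2
= |(-324.52) + 64.26 + (-374.54)|/2
= 634.8/2 = 317.4

317.4


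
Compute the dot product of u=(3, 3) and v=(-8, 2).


u . v = u_x*v_x + u_y*v_y = 3*(-8) + 3*2
= (-24) + 6 = -18

-18


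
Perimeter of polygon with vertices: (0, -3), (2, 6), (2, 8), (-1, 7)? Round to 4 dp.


Sides: (0, -3)->(2, 6): sqrt(85) = 9.219544, (2, 6)->(2, 8): sqrt(4) = 2, (2, 8)->(-1, 7): sqrt(10) = 3.162278, (-1, 7)->(0, -3): sqrt(101) = 10.049876
Sum = 24.431698
Perimeter = 24.4317

24.4317


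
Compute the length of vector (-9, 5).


|u| = sqrt((-9)^2 + 5^2) = sqrt(106) = 10.2956

10.2956


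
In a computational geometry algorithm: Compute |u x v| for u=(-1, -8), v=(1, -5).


|u x v| = |(-1)*(-5) - (-8)*1|
= |5 - (-8)| = 13

13


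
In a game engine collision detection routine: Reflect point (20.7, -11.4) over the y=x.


Reflection over y=x: (x,y) -> (y,x)
(20.7, -11.4) -> (-11.4, 20.7)

(-11.4, 20.7)


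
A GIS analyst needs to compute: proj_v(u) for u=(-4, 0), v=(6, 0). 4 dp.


u.v = -24, |v| = sqrt(36) = 6
Scalar projection = u.v / |v| = -24 / sqrt(36) = -4

-4


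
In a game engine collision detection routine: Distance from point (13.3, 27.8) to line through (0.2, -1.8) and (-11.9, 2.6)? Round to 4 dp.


|cross product| = 415.8
|line direction| = sqrt(165.77) = 12.8752
Distance = 415.8/sqrt(165.77) = 32.2947

32.2947


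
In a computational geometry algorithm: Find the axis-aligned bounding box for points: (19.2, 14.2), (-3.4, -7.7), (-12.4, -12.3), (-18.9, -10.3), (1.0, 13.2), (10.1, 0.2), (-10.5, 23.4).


x range: [-18.9, 19.2]
y range: [-12.3, 23.4]
Bounding box: (-18.9,-12.3) to (19.2,23.4)

(-18.9,-12.3) to (19.2,23.4)


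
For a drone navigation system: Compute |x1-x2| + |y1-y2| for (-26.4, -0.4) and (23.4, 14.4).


|(-26.4)-23.4| + |(-0.4)-14.4| = 49.8 + 14.8 = 64.6

64.6


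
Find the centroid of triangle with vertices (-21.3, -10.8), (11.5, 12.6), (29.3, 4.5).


Centroid = ((x_A+x_B+x_C)/3, (y_A+y_B+y_C)/3)
= (((-21.3)+11.5+29.3)/3, ((-10.8)+12.6+4.5)/3)
= (6.5, 2.1)

(6.5, 2.1)


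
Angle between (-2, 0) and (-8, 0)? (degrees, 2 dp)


u.v = 16, |u| = sqrt(4) = 2, |v| = sqrt(64) = 8
cos(theta) = u.v/(|u||v|) = 16/sqrt(256) = 1
theta = acos(1) = 0 degrees

0 degrees


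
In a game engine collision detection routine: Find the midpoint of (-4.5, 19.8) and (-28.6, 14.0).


M = (((-4.5)+(-28.6))/2, (19.8+14)/2)
= (-16.55, 16.9)

(-16.55, 16.9)


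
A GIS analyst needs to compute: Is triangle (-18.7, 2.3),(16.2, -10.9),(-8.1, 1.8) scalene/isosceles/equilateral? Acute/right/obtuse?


Side lengths squared: AB^2=1392.25, BC^2=751.78, CA^2=112.61
Sorted: [112.61, 751.78, 1392.25]
By sides: Scalene, By angles: Obtuse

Scalene, Obtuse


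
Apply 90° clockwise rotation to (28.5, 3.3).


90° CW: (x,y) -> (y, -x)
(28.5,3.3) -> (3.3, -28.5)

(3.3, -28.5)


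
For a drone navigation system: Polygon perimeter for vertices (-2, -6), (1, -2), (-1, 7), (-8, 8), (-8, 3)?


Sides: (-2, -6)->(1, -2): sqrt(25) = 5, (1, -2)->(-1, 7): sqrt(85) = 9.219544, (-1, 7)->(-8, 8): sqrt(50) = 7.071068, (-8, 8)->(-8, 3): sqrt(25) = 5, (-8, 3)->(-2, -6): sqrt(117) = 10.816654
Sum = 37.107266
Perimeter = 37.1073

37.1073


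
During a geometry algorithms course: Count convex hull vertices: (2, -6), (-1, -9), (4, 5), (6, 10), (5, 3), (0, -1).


Convex hull vertices (CCW): (-1, -9), (2, -6), (5, 3), (6, 10), (0, -1)
Count = 5

5
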